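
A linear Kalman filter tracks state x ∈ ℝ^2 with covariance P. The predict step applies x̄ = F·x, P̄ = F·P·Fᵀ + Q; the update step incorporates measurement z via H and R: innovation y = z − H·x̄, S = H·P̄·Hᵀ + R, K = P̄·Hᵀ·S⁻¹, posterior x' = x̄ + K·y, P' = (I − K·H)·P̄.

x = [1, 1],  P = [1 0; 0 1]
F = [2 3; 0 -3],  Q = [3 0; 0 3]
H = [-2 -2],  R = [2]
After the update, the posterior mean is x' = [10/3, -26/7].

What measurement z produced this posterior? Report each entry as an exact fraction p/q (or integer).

x̄ = F·x = [5, -3]
P̄ = F·P·Fᵀ + Q = [16 -9; -9 12]
S = H·P̄·Hᵀ + R = [42]
K = P̄·Hᵀ·S⁻¹ = [-1/3; -1/7]
x' − x̄ = [-5/3, -5/7] = K·y
y = (KᵀK)⁻¹·Kᵀ·(x' − x̄) = [5]
z = y + H·x̄ = [5] + [-4] = [1]

z = [1]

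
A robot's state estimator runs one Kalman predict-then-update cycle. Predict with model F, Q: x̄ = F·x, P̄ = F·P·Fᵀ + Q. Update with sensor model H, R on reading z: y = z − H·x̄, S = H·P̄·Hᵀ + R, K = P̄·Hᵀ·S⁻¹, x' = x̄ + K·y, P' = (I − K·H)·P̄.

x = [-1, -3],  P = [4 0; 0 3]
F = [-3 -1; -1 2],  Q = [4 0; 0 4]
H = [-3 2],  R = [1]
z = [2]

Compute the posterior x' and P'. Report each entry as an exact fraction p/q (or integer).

x' = [-63/22, -10/3]
P' = [371/44 25/2; 25/2 169/9]

x̄ = F·x = [6, -5]
P̄ = F·P·Fᵀ + Q = [43 6; 6 20]
y = z − H·x̄ = [30]
S = H·P̄·Hᵀ + R = [396]
K = P̄·Hᵀ·S⁻¹ = [-13/44; 1/18]
x' = x̄ + K·y = [-63/22, -10/3]
P' = (I − K·H)·P̄ = [371/44 25/2; 25/2 169/9]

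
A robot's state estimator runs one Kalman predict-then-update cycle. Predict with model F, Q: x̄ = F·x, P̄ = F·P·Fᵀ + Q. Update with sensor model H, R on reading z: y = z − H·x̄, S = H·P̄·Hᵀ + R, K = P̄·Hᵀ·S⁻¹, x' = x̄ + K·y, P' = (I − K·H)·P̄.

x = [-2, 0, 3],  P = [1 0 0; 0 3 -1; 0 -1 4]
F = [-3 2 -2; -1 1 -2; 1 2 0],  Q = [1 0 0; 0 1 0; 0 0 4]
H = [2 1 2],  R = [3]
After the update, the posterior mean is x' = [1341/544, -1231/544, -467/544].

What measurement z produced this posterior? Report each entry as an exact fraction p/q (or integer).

x̄ = F·x = [0, -4, -2]
P̄ = F·P·Fᵀ + Q = [46 31 13; 31 25 9; 13 9 17]
S = H·P̄·Hᵀ + R = [544]
K = P̄·Hᵀ·S⁻¹ = [149/544; 105/544; 69/544]
x' − x̄ = [1341/544, 945/544, 621/544] = K·y
y = (KᵀK)⁻¹·Kᵀ·(x' − x̄) = [9]
z = y + H·x̄ = [9] + [-8] = [1]

z = [1]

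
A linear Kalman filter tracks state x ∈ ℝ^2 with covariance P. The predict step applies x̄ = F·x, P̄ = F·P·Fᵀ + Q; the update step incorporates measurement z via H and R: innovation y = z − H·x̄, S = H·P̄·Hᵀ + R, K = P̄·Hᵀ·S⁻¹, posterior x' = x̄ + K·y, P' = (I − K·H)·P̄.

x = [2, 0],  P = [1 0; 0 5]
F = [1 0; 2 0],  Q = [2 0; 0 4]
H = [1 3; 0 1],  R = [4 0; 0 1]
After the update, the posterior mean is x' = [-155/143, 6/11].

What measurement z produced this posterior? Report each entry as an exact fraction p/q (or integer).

z = [-3, 3]

x̄ = F·x = [2, 4]
P̄ = F·P·Fᵀ + Q = [3 2; 2 8]
S = H·P̄·Hᵀ + R = [91 26; 26 9]
K = P̄·Hᵀ·S⁻¹ = [29/143 -4/11; 2/11 4/11]
x' − x̄ = [-441/143, -38/11] = K·y
y = (KᵀK)⁻¹·Kᵀ·(x' − x̄) = [-17, -1]
z = y + H·x̄ = [-17, -1] + [14, 4] = [-3, 3]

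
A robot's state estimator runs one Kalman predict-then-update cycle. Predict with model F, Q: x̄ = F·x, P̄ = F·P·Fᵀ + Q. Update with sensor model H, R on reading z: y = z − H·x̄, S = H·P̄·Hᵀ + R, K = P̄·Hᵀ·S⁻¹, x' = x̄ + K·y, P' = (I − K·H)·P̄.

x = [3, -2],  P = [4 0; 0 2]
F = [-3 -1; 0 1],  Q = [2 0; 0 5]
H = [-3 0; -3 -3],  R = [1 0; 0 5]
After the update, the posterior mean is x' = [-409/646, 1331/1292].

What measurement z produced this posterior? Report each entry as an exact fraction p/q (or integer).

x̄ = F·x = [-7, -2]
P̄ = F·P·Fᵀ + Q = [40 -2; -2 7]
S = H·P̄·Hᵀ + R = [361 342; 342 392]
K = P̄·Hᵀ·S⁻¹ = [-2013/6137 -3/646; 3741/12274 -393/1292]
x' − x̄ = [4113/646, 3915/1292] = K·y
y = (KᵀK)⁻¹·Kᵀ·(x' − x̄) = [-19, -29]
z = y + H·x̄ = [-19, -29] + [21, 27] = [2, -2]

z = [2, -2]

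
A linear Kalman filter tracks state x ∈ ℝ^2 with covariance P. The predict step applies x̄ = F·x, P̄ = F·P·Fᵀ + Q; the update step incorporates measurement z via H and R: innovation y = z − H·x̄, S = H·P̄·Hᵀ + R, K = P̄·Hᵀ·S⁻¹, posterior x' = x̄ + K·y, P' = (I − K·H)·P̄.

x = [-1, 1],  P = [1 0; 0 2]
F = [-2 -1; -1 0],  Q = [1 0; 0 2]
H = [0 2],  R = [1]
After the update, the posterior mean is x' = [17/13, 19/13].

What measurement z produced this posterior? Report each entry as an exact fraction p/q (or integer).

z = [3]

x̄ = F·x = [1, 1]
P̄ = F·P·Fᵀ + Q = [7 2; 2 3]
S = H·P̄·Hᵀ + R = [13]
K = P̄·Hᵀ·S⁻¹ = [4/13; 6/13]
x' − x̄ = [4/13, 6/13] = K·y
y = (KᵀK)⁻¹·Kᵀ·(x' − x̄) = [1]
z = y + H·x̄ = [1] + [2] = [3]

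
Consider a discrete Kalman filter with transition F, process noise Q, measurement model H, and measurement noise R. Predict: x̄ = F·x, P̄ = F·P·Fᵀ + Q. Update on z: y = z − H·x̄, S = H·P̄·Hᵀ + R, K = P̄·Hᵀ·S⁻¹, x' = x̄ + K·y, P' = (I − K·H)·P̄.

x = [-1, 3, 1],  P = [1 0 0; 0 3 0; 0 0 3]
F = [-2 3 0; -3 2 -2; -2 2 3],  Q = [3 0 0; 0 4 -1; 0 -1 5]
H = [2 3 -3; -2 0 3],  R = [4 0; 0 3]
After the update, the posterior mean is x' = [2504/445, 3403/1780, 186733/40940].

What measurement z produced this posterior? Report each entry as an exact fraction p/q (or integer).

z = [3, 2]

x̄ = F·x = [11, 7, 11]
P̄ = F·P·Fᵀ + Q = [34 24 22; 24 37 -1; 22 -1 48]
S = H·P̄·Hᵀ + R = [947 -457; -457 307]
K = P̄·Hᵀ·S⁻¹ = [237/890 347/890; 1149/3560 1119/3560; 14079/81880 47629/81880]
x' − x̄ = [-2391/445, -9057/1780, -263607/40940] = K·y
y = (KᵀK)⁻¹·Kᵀ·(x' − x̄) = [-7, -9]
z = y + H·x̄ = [-7, -9] + [10, 11] = [3, 2]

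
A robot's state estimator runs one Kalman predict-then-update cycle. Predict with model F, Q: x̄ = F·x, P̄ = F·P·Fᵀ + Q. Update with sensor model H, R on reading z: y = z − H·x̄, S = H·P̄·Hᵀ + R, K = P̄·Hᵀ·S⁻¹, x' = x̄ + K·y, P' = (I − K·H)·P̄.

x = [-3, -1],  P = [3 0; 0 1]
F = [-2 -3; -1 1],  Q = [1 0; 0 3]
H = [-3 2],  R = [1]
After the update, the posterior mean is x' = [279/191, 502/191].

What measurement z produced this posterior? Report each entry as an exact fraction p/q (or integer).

z = [1]

x̄ = F·x = [9, 2]
P̄ = F·P·Fᵀ + Q = [22 3; 3 7]
S = H·P̄·Hᵀ + R = [191]
K = P̄·Hᵀ·S⁻¹ = [-60/191; 5/191]
x' − x̄ = [-1440/191, 120/191] = K·y
y = (KᵀK)⁻¹·Kᵀ·(x' − x̄) = [24]
z = y + H·x̄ = [24] + [-23] = [1]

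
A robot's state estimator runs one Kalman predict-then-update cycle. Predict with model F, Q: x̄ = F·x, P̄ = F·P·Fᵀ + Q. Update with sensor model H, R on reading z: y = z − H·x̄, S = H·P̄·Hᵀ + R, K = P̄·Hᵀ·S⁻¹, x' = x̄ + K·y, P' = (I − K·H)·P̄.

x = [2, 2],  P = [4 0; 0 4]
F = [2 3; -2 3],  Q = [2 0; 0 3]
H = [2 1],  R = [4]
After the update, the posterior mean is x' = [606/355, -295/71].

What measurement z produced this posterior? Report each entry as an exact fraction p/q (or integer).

z = [-1]

x̄ = F·x = [10, 2]
P̄ = F·P·Fᵀ + Q = [54 20; 20 55]
S = H·P̄·Hᵀ + R = [355]
K = P̄·Hᵀ·S⁻¹ = [128/355; 19/71]
x' − x̄ = [-2944/355, -437/71] = K·y
y = (KᵀK)⁻¹·Kᵀ·(x' − x̄) = [-23]
z = y + H·x̄ = [-23] + [22] = [-1]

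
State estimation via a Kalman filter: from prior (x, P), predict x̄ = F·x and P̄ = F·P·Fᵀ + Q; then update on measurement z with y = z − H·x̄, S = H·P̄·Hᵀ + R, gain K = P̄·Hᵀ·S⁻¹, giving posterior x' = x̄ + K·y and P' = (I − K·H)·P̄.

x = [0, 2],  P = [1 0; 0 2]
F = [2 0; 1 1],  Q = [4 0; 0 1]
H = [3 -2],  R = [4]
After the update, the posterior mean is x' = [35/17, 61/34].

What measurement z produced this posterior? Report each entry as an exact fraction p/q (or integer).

z = [3]

x̄ = F·x = [0, 2]
P̄ = F·P·Fᵀ + Q = [8 2; 2 4]
S = H·P̄·Hᵀ + R = [68]
K = P̄·Hᵀ·S⁻¹ = [5/17; -1/34]
x' − x̄ = [35/17, -7/34] = K·y
y = (KᵀK)⁻¹·Kᵀ·(x' − x̄) = [7]
z = y + H·x̄ = [7] + [-4] = [3]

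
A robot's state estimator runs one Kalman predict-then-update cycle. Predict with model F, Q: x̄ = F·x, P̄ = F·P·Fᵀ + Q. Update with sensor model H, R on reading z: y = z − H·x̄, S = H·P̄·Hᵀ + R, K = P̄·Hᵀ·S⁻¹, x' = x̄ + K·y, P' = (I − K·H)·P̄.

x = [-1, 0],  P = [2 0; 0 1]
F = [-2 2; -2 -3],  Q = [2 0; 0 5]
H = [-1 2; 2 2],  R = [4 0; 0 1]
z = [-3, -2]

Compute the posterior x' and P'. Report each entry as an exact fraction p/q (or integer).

x' = [1/3, -77/59]
P' = [52/99 -4/11; -4/11 292/649]

x̄ = F·x = [2, 2]
P̄ = F·P·Fᵀ + Q = [14 2; 2 22]
y = z − H·x̄ = [-5, -10]
S = H·P̄·Hᵀ + R = [98 64; 64 161]
K = P̄·Hᵀ·S⁻¹ = [-31/99 32/99; 205/649 112/649]
x' = x̄ + K·y = [1/3, -77/59]
P' = (I − K·H)·P̄ = [52/99 -4/11; -4/11 292/649]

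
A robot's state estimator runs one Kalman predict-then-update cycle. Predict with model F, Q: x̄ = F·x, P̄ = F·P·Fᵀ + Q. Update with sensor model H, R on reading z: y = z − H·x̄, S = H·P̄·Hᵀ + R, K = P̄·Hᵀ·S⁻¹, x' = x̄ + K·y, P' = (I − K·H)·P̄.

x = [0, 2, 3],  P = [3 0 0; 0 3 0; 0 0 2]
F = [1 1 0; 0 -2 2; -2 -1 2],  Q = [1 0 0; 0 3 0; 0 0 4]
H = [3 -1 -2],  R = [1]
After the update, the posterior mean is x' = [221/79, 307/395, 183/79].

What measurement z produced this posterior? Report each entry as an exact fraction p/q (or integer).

z = [3]

x̄ = F·x = [2, 2, 4]
P̄ = F·P·Fᵀ + Q = [7 -6 -9; -6 23 14; -9 14 27]
S = H·P̄·Hᵀ + R = [395]
K = P̄·Hᵀ·S⁻¹ = [9/79; -69/395; -19/79]
x' − x̄ = [63/79, -483/395, -133/79] = K·y
y = (KᵀK)⁻¹·Kᵀ·(x' − x̄) = [7]
z = y + H·x̄ = [7] + [-4] = [3]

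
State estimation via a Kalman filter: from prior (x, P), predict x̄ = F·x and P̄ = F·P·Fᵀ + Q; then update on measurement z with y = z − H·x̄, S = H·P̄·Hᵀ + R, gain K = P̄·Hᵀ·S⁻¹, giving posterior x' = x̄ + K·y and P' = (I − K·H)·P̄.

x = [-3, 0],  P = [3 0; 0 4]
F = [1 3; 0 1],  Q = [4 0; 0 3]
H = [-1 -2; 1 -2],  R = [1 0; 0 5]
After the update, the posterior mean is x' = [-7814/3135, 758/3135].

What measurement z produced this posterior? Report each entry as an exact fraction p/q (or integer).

z = [2, -3]

x̄ = F·x = [-3, 0]
P̄ = F·P·Fᵀ + Q = [43 12; 12 7]
S = H·P̄·Hᵀ + R = [120 -15; -15 28]
K = P̄·Hᵀ·S⁻¹ = [-1591/3135 85/209; -758/3135 -42/209]
x' − x̄ = [1591/3135, 758/3135] = K·y
y = (KᵀK)⁻¹·Kᵀ·(x' − x̄) = [-1, 0]
z = y + H·x̄ = [-1, 0] + [3, -3] = [2, -3]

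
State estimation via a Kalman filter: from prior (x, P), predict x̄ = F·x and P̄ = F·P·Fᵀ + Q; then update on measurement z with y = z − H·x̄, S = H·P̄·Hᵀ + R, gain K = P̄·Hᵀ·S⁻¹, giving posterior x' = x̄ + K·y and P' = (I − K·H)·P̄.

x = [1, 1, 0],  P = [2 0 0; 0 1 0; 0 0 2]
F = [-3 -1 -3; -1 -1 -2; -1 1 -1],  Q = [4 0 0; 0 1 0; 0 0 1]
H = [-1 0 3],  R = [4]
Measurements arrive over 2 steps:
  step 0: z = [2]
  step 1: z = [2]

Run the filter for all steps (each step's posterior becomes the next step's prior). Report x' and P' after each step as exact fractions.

step 0: x̄ = F·x = [-4, -2, 0]
step 0: P̄ = F·P·Fᵀ + Q = [41 19 11; 19 12 5; 11 5 6]
step 0: y = z − H·x̄ = [-2]
step 0: S = H·P̄·Hᵀ + R = [33]
step 0: K = P̄·Hᵀ·S⁻¹ = [-8/33; -4/33; 7/33]
step 0: x' = x̄ + K·y = [-116/33, -58/33, -14/33]
step 0: P' = (I − K·H)·P̄ = [1289/33 595/33 419/33; 595/33 380/33 193/33; 419/33 193/33 149/33]
step 1: x̄ = F·x = [448/33, 202/33, 24/11]
step 1: P̄ = F·P·Fᵀ + Q = [25724/33 12257/33 1624/11; 12257/33 5936/33 757/11; 1624/11 757/11 371/11]
step 1: y = z − H·x̄ = [298/33]
step 1: S = H·P̄·Hᵀ + R = [6641/33]
step 1: K = P̄·Hᵀ·S⁻¹ = [-11108/6641; -5444/6641; -1533/6641]
step 1: x' = x̄ + K·y = [-10152/6641, -8510/6641, 646/6641]
step 1: P' = (I − K·H)·P̄ = [1437740/6641 634145/6641 464436/6641; 634145/6641 296480/6641 204123/6641; 464436/6641 204123/6641 152768/6641]

step 0: x' = [-116/33, -58/33, -14/33], P' = [1289/33 595/33 419/33; 595/33 380/33 193/33; 419/33 193/33 149/33]
step 1: x' = [-10152/6641, -8510/6641, 646/6641], P' = [1437740/6641 634145/6641 464436/6641; 634145/6641 296480/6641 204123/6641; 464436/6641 204123/6641 152768/6641]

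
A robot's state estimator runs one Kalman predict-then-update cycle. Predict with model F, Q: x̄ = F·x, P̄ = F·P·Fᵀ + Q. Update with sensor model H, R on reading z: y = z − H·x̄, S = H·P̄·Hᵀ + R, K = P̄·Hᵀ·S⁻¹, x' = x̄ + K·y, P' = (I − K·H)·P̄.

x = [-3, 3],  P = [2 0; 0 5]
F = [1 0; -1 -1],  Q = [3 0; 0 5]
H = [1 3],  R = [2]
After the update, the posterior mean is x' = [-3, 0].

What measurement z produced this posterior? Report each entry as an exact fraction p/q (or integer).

x̄ = F·x = [-3, 0]
P̄ = F·P·Fᵀ + Q = [5 -2; -2 12]
S = H·P̄·Hᵀ + R = [103]
K = P̄·Hᵀ·S⁻¹ = [-1/103; 34/103]
x' − x̄ = [0, 0] = K·y
y = (KᵀK)⁻¹·Kᵀ·(x' − x̄) = [0]
z = y + H·x̄ = [0] + [-3] = [-3]

z = [-3]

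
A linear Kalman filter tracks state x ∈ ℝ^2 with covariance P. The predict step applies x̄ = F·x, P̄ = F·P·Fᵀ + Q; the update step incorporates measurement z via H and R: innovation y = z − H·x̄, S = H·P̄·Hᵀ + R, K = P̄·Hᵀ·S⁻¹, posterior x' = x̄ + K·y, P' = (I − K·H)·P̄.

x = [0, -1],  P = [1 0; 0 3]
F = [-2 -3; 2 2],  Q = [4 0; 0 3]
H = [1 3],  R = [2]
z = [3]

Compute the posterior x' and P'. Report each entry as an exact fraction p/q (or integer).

x' = [21/38, 29/38]
P' = [1699/76 -587/76; -587/76 219/76]

x̄ = F·x = [3, -2]
P̄ = F·P·Fᵀ + Q = [35 -22; -22 19]
y = z − H·x̄ = [6]
S = H·P̄·Hᵀ + R = [76]
K = P̄·Hᵀ·S⁻¹ = [-31/76; 35/76]
x' = x̄ + K·y = [21/38, 29/38]
P' = (I − K·H)·P̄ = [1699/76 -587/76; -587/76 219/76]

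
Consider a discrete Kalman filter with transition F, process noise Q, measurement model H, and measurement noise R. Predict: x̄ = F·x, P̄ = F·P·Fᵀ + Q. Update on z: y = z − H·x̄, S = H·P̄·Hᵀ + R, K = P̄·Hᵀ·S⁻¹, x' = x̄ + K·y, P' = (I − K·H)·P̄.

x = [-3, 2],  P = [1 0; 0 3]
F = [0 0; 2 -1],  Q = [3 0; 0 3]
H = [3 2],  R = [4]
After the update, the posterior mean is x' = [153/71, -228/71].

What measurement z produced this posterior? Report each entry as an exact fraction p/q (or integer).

z = [1]

x̄ = F·x = [0, -8]
P̄ = F·P·Fᵀ + Q = [3 0; 0 10]
S = H·P̄·Hᵀ + R = [71]
K = P̄·Hᵀ·S⁻¹ = [9/71; 20/71]
x' − x̄ = [153/71, 340/71] = K·y
y = (KᵀK)⁻¹·Kᵀ·(x' − x̄) = [17]
z = y + H·x̄ = [17] + [-16] = [1]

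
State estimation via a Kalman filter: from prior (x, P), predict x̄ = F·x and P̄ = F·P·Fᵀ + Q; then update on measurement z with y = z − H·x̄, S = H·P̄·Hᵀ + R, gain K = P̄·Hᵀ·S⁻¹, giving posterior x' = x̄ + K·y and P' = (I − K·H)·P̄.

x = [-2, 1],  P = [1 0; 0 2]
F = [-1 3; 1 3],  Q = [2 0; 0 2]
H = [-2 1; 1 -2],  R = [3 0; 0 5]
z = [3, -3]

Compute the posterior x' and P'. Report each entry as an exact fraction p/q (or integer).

x̄ = F·x = [5, 1]
P̄ = F·P·Fᵀ + Q = [21 17; 17 21]
y = z − H·x̄ = [12, -6]
S = H·P̄·Hᵀ + R = [40 1; 1 42]
K = P̄·Hᵀ·S⁻¹ = [-1037/1679 -495/1679; -521/1679 -987/1679]
x' = x̄ + K·y = [-1079/1679, 1349/1679]
P' = (I − K·H)·P̄ = [2899/1679 2687/1679; 2687/1679 3811/1679]

x' = [-1079/1679, 1349/1679]
P' = [2899/1679 2687/1679; 2687/1679 3811/1679]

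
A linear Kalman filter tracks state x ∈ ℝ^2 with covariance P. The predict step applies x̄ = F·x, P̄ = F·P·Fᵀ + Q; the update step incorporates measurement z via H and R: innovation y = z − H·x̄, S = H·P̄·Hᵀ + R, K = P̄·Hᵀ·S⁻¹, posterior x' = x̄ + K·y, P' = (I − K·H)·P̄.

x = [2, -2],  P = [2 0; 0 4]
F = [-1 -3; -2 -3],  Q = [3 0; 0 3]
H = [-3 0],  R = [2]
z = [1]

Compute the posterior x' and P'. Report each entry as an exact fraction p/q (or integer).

x̄ = F·x = [4, 2]
P̄ = F·P·Fᵀ + Q = [41 40; 40 47]
y = z − H·x̄ = [13]
S = H·P̄·Hᵀ + R = [371]
K = P̄·Hᵀ·S⁻¹ = [-123/371; -120/371]
x' = x̄ + K·y = [-115/371, -818/371]
P' = (I − K·H)·P̄ = [82/371 80/371; 80/371 3037/371]

x' = [-115/371, -818/371]
P' = [82/371 80/371; 80/371 3037/371]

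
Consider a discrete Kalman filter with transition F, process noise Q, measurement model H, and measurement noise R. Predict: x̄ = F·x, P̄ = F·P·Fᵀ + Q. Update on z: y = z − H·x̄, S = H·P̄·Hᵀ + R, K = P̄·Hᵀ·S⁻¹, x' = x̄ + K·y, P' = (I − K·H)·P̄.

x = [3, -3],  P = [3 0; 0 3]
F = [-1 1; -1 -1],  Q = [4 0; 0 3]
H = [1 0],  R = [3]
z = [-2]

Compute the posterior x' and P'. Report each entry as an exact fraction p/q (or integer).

x̄ = F·x = [-6, 0]
P̄ = F·P·Fᵀ + Q = [10 0; 0 9]
y = z − H·x̄ = [4]
S = H·P̄·Hᵀ + R = [13]
K = P̄·Hᵀ·S⁻¹ = [10/13; 0]
x' = x̄ + K·y = [-38/13, 0]
P' = (I − K·H)·P̄ = [30/13 0; 0 9]

x' = [-38/13, 0]
P' = [30/13 0; 0 9]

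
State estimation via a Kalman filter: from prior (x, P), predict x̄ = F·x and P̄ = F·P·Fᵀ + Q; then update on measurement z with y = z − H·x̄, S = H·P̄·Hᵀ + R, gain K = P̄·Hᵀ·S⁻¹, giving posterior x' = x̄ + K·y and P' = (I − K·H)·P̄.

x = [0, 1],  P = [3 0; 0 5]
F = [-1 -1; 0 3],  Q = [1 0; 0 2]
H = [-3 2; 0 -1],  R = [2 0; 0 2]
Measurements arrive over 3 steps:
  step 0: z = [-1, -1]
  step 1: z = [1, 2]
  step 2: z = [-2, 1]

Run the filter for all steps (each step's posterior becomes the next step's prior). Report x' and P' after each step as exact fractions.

step 0: x' = [331/463, 901/1389], P' = [336/463 386/463; 386/463 1876/1389]
step 1: x' = [-53129/70155, -106937/140310], P' = [30218/70155 30592/70155; 30592/70155 56993/70155]
step 2: x' = [559274/1767423, -1126130/1767423], P' = [758890/1767423 256888/589141; 256888/589141 2392162/2945705]

step 0: x̄ = F·x = [-1, 3]
step 0: P̄ = F·P·Fᵀ + Q = [9 -15; -15 47]
step 0: y = z − H·x̄ = [-10, 2]
step 0: S = H·P̄·Hᵀ + R = [451 -139; -139 49]
step 0: K = P̄·Hᵀ·S⁻¹ = [-118/463 -193/463; 139/1389 -938/1389]
step 0: x' = x̄ + K·y = [331/463, 901/1389]
step 0: P' = (I − K·H)·P̄ = [336/463 386/463; 386/463 1876/1389]
step 1: x̄ = F·x = [-1894/1389, 901/463]
step 1: P̄ = F·P·Fᵀ + Q = [6589/1389 -3034/463; -3034/463 6554/463]
step 1: y = z − H·x̄ = [-3233/463, 1827/463]
step 1: S = H·P̄·Hᵀ + R = [83317/463 -22210/463; -22210/463 7480/463]
step 1: K = P̄·Hᵀ·S⁻¹ = [-2947/14031 -15296/70155; 2221/14031 -56993/140310]
step 1: x' = x̄ + K·y = [-53129/70155, -106937/140310]
step 1: P' = (I − K·H)·P̄ = [30218/70155 30592/70155; 30592/70155 56993/70155]
step 2: x̄ = F·x = [14213/9354, -106937/46770]
step 2: P̄ = F·P·Fᵀ + Q = [14570/4677 -5839/1559; -5839/1559 72583/7795]
step 2: y = z − H·x̄ = [333529/46770, -60167/46770]
step 2: S = H·P̄·Hᵀ + R = [874812/7795 -232751/7795; -232751/7795 88173/7795]
step 2: K = P̄·Hᵀ·S⁻¹ = [-122557/589141 -128444/589141; 465502/2945705 -1196081/2945705]
step 2: x' = x̄ + K·y = [559274/1767423, -1126130/1767423]
step 2: P' = (I − K·H)·P̄ = [758890/1767423 256888/589141; 256888/589141 2392162/2945705]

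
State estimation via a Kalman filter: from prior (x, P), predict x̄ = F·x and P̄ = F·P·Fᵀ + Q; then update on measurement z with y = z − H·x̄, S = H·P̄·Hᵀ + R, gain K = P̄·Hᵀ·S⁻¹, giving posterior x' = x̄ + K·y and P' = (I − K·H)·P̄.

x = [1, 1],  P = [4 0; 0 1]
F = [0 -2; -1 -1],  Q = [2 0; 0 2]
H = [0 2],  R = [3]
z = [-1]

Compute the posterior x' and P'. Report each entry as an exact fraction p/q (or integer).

x̄ = F·x = [-2, -2]
P̄ = F·P·Fᵀ + Q = [6 2; 2 7]
y = z − H·x̄ = [3]
S = H·P̄·Hᵀ + R = [31]
K = P̄·Hᵀ·S⁻¹ = [4/31; 14/31]
x' = x̄ + K·y = [-50/31, -20/31]
P' = (I − K·H)·P̄ = [170/31 6/31; 6/31 21/31]

x' = [-50/31, -20/31]
P' = [170/31 6/31; 6/31 21/31]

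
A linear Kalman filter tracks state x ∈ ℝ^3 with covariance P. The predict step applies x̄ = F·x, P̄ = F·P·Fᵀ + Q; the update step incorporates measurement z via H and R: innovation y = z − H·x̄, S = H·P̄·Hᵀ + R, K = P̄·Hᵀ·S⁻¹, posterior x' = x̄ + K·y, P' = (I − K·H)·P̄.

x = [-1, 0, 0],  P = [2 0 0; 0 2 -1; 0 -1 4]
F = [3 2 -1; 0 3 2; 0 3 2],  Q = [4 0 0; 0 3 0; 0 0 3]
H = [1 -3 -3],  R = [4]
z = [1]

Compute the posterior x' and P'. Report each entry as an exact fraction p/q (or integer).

x' = [-619/213, -46/71, -46/71]
P' = [7994/213 443/71 443/71; 443/71 188/71 -25/71; 443/71 -25/71 188/71]

x̄ = F·x = [-3, 0, 0]
P̄ = F·P·Fᵀ + Q = [38 3 3; 3 25 22; 3 22 25]
y = z − H·x̄ = [4]
S = H·P̄·Hᵀ + R = [852]
K = P̄·Hᵀ·S⁻¹ = [5/213; -23/142; -23/142]
x' = x̄ + K·y = [-619/213, -46/71, -46/71]
P' = (I − K·H)·P̄ = [7994/213 443/71 443/71; 443/71 188/71 -25/71; 443/71 -25/71 188/71]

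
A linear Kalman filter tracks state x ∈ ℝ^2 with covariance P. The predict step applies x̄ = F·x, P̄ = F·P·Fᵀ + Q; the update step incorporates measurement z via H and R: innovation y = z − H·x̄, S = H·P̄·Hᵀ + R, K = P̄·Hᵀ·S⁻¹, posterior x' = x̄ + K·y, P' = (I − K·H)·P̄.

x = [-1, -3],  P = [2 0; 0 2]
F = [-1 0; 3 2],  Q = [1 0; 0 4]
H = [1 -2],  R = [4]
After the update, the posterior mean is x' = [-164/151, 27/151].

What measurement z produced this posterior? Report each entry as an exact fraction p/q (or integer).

z = [-2]

x̄ = F·x = [1, -9]
P̄ = F·P·Fᵀ + Q = [3 -6; -6 30]
S = H·P̄·Hᵀ + R = [151]
K = P̄·Hᵀ·S⁻¹ = [15/151; -66/151]
x' − x̄ = [-315/151, 1386/151] = K·y
y = (KᵀK)⁻¹·Kᵀ·(x' − x̄) = [-21]
z = y + H·x̄ = [-21] + [19] = [-2]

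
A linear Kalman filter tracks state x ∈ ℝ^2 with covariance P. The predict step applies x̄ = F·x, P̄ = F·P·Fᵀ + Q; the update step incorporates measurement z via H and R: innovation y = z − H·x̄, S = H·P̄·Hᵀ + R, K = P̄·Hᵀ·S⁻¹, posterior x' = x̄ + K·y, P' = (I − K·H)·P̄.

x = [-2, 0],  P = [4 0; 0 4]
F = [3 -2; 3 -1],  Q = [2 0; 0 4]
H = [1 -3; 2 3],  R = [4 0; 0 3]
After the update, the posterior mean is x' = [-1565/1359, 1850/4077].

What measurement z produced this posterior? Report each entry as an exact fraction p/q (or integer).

z = [-3, -1]

x̄ = F·x = [-6, -6]
P̄ = F·P·Fᵀ + Q = [54 44; 44 44]
S = H·P̄·Hᵀ + R = [190 -420; -420 1143]
K = P̄·Hᵀ·S⁻¹ = [647/2265 428/1359; -1364/6795 484/4077]
x' − x̄ = [6589/1359, 26312/4077] = K·y
y = (KᵀK)⁻¹·Kᵀ·(x' − x̄) = [-15, 29]
z = y + H·x̄ = [-15, 29] + [12, -30] = [-3, -1]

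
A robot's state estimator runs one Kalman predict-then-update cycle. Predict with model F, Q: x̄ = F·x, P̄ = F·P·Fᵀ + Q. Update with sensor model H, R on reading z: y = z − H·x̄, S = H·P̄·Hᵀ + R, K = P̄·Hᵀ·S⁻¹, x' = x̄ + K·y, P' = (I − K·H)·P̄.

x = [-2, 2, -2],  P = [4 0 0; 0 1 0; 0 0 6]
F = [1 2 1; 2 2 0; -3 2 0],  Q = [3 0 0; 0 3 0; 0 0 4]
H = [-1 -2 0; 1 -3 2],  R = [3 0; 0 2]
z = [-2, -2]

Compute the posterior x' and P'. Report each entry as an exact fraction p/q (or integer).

x' = [-18424/11213, 22406/11213, 97886/33639]
P' = [42905/11213 -14431/11213 -41836/11213; -14431/11213 11711/11213 24036/11213; -41836/11213 24036/11213 182324/33639]

x̄ = F·x = [0, 0, 10]
P̄ = F·P·Fᵀ + Q = [17 12 -8; 12 23 -20; -8 -20 44]
y = z − H·x̄ = [-2, -22]
S = H·P̄·Hᵀ + R = [160 229; 229 538]
K = P̄·Hᵀ·S⁻¹ = [-4681/11213 1263/11213; -2997/11213 -746/11213; -6236/33639 11408/33639]
x' = x̄ + K·y = [-18424/11213, 22406/11213, 97886/33639]
P' = (I − K·H)·P̄ = [42905/11213 -14431/11213 -41836/11213; -14431/11213 11711/11213 24036/11213; -41836/11213 24036/11213 182324/33639]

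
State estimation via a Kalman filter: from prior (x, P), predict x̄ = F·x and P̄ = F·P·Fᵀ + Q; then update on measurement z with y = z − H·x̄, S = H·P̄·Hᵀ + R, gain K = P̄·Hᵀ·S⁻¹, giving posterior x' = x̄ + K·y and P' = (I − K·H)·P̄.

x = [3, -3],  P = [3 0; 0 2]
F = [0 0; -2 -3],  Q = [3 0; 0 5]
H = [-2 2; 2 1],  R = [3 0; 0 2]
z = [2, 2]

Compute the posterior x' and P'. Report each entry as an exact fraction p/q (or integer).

x' = [1290/4231, 5728/4231]
P' = [1173/4231 210/4231; 210/4231 2310/4231]

x̄ = F·x = [0, 3]
P̄ = F·P·Fᵀ + Q = [3 0; 0 35]
y = z − H·x̄ = [-4, -1]
S = H·P̄·Hᵀ + R = [155 58; 58 49]
K = P̄·Hᵀ·S⁻¹ = [-642/4231 1278/4231; 1400/4231 1365/4231]
x' = x̄ + K·y = [1290/4231, 5728/4231]
P' = (I − K·H)·P̄ = [1173/4231 210/4231; 210/4231 2310/4231]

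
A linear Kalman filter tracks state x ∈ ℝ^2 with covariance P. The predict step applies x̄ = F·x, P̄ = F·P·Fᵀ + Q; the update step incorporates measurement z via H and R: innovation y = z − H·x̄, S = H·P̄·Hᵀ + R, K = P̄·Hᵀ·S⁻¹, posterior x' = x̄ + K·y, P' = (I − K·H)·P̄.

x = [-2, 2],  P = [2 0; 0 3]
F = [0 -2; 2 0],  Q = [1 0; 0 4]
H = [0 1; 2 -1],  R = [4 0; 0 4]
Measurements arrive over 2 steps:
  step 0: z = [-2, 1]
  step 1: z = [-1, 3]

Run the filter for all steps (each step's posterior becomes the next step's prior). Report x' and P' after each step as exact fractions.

step 0: x̄ = F·x = [-4, -4]
step 0: P̄ = F·P·Fᵀ + Q = [13 0; 0 12]
step 0: y = z − H·x̄ = [2, 5]
step 0: S = H·P̄·Hᵀ + R = [16 -12; -12 68]
step 0: K = P̄·Hᵀ·S⁻¹ = [39/118 26/59; 42/59 -3/59]
step 0: x' = x̄ + K·y = [-67/59, -167/59]
step 0: P' = (I − K·H)·P̄ = [91/59 78/59; 78/59 168/59]
step 1: x̄ = F·x = [334/59, -134/59]
step 1: P̄ = F·P·Fᵀ + Q = [731/59 -312/59; -312/59 600/59]
step 1: y = z − H·x̄ = [75/59, -625/59]
step 1: S = H·P̄·Hᵀ + R = [836/59 -1224/59; -1224/59 5008/59]
step 1: K = P̄·Hᵀ·S⁻¹ = [645/2848 2333/5696; 399/712 -153/1424]
step 1: x' = x̄ + K·y = [9171/5696, -599/1424]
step 1: P' = (I − K·H)·P̄ = [3623/2848 645/712; 645/712 399/178]

step 0: x' = [-67/59, -167/59], P' = [91/59 78/59; 78/59 168/59]
step 1: x' = [9171/5696, -599/1424], P' = [3623/2848 645/712; 645/712 399/178]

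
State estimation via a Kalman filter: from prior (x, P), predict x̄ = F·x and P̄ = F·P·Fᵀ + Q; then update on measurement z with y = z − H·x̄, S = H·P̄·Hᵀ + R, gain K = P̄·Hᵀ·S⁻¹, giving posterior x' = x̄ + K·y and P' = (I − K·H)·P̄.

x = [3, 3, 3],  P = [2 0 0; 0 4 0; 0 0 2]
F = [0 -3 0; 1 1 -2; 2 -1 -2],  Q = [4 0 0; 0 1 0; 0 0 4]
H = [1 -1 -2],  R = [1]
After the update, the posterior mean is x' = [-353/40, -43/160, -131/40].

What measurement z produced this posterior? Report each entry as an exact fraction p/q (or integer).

z = [-2]

x̄ = F·x = [-9, 0, -3]
P̄ = F·P·Fᵀ + Q = [40 -12 12; -12 15 8; 12 8 24]
S = H·P̄·Hᵀ + R = [160]
K = P̄·Hᵀ·S⁻¹ = [7/40; -43/160; -11/40]
x' − x̄ = [7/40, -43/160, -11/40] = K·y
y = (KᵀK)⁻¹·Kᵀ·(x' − x̄) = [1]
z = y + H·x̄ = [1] + [-3] = [-2]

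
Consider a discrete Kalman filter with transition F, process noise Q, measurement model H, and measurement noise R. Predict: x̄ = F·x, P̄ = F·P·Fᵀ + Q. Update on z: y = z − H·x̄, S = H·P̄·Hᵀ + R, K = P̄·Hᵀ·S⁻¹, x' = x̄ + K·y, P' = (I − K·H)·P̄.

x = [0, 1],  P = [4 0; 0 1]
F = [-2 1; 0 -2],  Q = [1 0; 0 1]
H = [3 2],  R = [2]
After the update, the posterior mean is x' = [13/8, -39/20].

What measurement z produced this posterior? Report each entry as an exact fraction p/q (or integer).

x̄ = F·x = [1, -2]
P̄ = F·P·Fᵀ + Q = [18 -2; -2 5]
S = H·P̄·Hᵀ + R = [160]
K = P̄·Hᵀ·S⁻¹ = [5/16; 1/40]
x' − x̄ = [5/8, 1/20] = K·y
y = (KᵀK)⁻¹·Kᵀ·(x' − x̄) = [2]
z = y + H·x̄ = [2] + [-1] = [1]

z = [1]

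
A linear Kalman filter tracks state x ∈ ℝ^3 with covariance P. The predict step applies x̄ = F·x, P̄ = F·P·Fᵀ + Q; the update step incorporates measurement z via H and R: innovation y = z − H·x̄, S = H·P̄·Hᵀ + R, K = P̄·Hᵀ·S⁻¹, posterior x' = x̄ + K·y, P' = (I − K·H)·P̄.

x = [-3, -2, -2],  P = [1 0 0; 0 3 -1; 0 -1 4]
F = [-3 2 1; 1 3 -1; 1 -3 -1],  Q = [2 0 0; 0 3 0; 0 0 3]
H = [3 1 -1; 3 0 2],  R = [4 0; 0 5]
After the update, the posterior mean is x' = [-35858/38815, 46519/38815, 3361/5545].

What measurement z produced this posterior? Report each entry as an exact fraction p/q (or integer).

z = [-2, -3]

x̄ = F·x = [3, -7, 5]
P̄ = F·P·Fᵀ + Q = [23 10 -20; 10 41 -22; -20 -22 29]
S = H·P̄·Hᵀ + R = [505 75; 75 88]
K = P̄·Hᵀ·S⁻¹ = [6537/38815 1444/7763; 9234/38815 -2809/7763; -1374/5545 209/1109]
x' − x̄ = [-152303/38815, 318224/38815, -24364/5545] = K·y
y = (KᵀK)⁻¹·Kᵀ·(x' − x̄) = [1, -22]
z = y + H·x̄ = [1, -22] + [-3, 19] = [-2, -3]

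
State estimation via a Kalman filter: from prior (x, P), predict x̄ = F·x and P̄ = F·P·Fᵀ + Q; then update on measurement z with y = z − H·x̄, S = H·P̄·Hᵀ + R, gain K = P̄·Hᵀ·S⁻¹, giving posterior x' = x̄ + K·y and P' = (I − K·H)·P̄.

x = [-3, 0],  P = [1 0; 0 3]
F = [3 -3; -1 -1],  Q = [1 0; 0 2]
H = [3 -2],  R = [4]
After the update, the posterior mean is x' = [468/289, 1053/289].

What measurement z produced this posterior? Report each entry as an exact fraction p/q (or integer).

x̄ = F·x = [-9, 3]
P̄ = F·P·Fᵀ + Q = [37 6; 6 6]
S = H·P̄·Hᵀ + R = [289]
K = P̄·Hᵀ·S⁻¹ = [99/289; 6/289]
x' − x̄ = [3069/289, 186/289] = K·y
y = (KᵀK)⁻¹·Kᵀ·(x' − x̄) = [31]
z = y + H·x̄ = [31] + [-33] = [-2]

z = [-2]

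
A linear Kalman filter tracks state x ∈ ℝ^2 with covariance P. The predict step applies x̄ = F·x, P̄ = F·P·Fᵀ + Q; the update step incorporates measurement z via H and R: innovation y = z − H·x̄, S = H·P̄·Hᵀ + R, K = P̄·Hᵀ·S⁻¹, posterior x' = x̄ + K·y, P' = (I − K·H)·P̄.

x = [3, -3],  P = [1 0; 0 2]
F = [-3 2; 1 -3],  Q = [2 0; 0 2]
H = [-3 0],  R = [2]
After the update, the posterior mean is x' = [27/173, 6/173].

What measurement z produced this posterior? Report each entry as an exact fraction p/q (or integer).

z = [-1]

x̄ = F·x = [-15, 12]
P̄ = F·P·Fᵀ + Q = [19 -15; -15 21]
S = H·P̄·Hᵀ + R = [173]
K = P̄·Hᵀ·S⁻¹ = [-57/173; 45/173]
x' − x̄ = [2622/173, -2070/173] = K·y
y = (KᵀK)⁻¹·Kᵀ·(x' − x̄) = [-46]
z = y + H·x̄ = [-46] + [45] = [-1]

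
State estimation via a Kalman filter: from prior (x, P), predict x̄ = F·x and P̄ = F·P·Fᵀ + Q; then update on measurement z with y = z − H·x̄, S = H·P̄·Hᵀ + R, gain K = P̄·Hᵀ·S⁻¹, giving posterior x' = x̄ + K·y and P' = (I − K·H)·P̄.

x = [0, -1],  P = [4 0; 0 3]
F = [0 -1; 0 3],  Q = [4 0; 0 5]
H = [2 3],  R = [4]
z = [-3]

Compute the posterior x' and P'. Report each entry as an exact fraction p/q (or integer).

x' = [40/53, -81/53]
P' = [1315/212 -447/106; -447/106 175/53]

x̄ = F·x = [1, -3]
P̄ = F·P·Fᵀ + Q = [7 -9; -9 32]
y = z − H·x̄ = [4]
S = H·P̄·Hᵀ + R = [212]
K = P̄·Hᵀ·S⁻¹ = [-13/212; 39/106]
x' = x̄ + K·y = [40/53, -81/53]
P' = (I − K·H)·P̄ = [1315/212 -447/106; -447/106 175/53]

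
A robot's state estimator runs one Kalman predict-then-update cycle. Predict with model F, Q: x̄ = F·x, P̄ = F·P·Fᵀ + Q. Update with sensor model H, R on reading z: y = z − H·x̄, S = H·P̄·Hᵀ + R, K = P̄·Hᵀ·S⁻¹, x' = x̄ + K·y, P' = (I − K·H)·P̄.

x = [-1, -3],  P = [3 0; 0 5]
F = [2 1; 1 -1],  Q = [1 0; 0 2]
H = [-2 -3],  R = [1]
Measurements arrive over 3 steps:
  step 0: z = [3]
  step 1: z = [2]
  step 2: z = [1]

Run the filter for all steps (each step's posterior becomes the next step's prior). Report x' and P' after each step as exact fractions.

step 0: x̄ = F·x = [-5, 2]
step 0: P̄ = F·P·Fᵀ + Q = [18 1; 1 10]
step 0: y = z − H·x̄ = [-1]
step 0: S = H·P̄·Hᵀ + R = [175]
step 0: K = P̄·Hᵀ·S⁻¹ = [-39/175; -32/175]
step 0: x' = x̄ + K·y = [-836/175, 382/175]
step 0: P' = (I − K·H)·P̄ = [1629/175 -1073/175; -1073/175 726/175]
step 1: x̄ = F·x = [-258/35, -174/25]
step 1: P̄ = F·P·Fᵀ + Q = [125/7 103/5; 103/5 693/25]
step 1: y = z − H·x̄ = [-5884/175]
step 1: S = H·P̄·Hᵀ + R = [99594/175]
step 1: K = P̄·Hᵀ·S⁻¹ = [-17065/99594; -21763/99594]
step 1: x' = x̄ + K·y = [-80188/49797, 19280/49797]
step 1: P' = (I − K·H)·P̄ = [114383/99594 -70567/99594; -70567/99594 54299/99594]
step 2: x̄ = F·x = [-47032/16599, -11052/5533]
step 2: P̄ = F·P·Fᵀ + Q = [36573/11066 13613/5533; 13613/5533 28278/5533]
step 2: y = z − H·x̄ = [-176933/16599]
step 2: S = H·P̄·Hᵀ + R = [496537/5533]
step 2: K = P̄·Hᵀ·S⁻¹ = [-77412/496537; -112060/496537]
step 2: x' = x̄ + K·y = [-1745236/1489611, 607976/1489611]
step 2: P' = (I − K·H)·P̄ = [1115961/993074 -346183/496537; -346183/496537 268142/496537]

step 0: x' = [-836/175, 382/175], P' = [1629/175 -1073/175; -1073/175 726/175]
step 1: x' = [-80188/49797, 19280/49797], P' = [114383/99594 -70567/99594; -70567/99594 54299/99594]
step 2: x' = [-1745236/1489611, 607976/1489611], P' = [1115961/993074 -346183/496537; -346183/496537 268142/496537]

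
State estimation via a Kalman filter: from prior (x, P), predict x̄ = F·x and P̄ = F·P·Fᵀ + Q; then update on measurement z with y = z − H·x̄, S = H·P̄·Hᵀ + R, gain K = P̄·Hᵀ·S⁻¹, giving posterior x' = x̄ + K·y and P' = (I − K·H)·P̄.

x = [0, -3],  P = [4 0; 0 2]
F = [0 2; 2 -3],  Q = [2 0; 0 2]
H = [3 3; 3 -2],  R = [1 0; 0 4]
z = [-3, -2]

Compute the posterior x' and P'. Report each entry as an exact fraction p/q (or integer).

x' = [-21900/24887, -3141/24887]
P' = [4340/24887 -3264/24887; -3264/24887 4932/24887]

x̄ = F·x = [-6, 9]
P̄ = F·P·Fᵀ + Q = [10 -12; -12 36]
y = z − H·x̄ = [-12, 34]
S = H·P̄·Hᵀ + R = [199 -162; -162 382]
K = P̄·Hᵀ·S⁻¹ = [3228/24887 4887/24887; 5004/24887 -4914/24887]
x' = x̄ + K·y = [-21900/24887, -3141/24887]
P' = (I − K·H)·P̄ = [4340/24887 -3264/24887; -3264/24887 4932/24887]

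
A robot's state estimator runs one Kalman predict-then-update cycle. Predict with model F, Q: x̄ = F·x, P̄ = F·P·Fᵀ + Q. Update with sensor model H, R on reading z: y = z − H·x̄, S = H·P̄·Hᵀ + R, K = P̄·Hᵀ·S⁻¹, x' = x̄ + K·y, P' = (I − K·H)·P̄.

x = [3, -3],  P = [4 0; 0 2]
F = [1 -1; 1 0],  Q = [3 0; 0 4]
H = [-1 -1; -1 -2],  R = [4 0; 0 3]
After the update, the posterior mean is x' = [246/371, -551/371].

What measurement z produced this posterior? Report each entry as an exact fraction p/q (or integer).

z = [3, 2]

x̄ = F·x = [6, 3]
P̄ = F·P·Fᵀ + Q = [9 4; 4 8]
S = H·P̄·Hᵀ + R = [29 37; 37 60]
K = P̄·Hᵀ·S⁻¹ = [-151/371 -12/371; 20/371 -136/371]
x' − x̄ = [-1980/371, -1664/371] = K·y
y = (KᵀK)⁻¹·Kᵀ·(x' − x̄) = [12, 14]
z = y + H·x̄ = [12, 14] + [-9, -12] = [3, 2]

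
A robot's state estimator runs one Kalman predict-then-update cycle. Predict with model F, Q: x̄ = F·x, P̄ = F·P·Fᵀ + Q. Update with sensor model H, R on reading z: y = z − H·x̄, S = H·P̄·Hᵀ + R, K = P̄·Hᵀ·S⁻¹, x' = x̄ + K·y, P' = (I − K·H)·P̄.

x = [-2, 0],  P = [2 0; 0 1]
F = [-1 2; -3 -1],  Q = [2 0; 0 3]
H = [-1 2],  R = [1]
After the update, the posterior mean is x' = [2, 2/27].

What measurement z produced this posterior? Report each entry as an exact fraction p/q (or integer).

x̄ = F·x = [2, 6]
P̄ = F·P·Fᵀ + Q = [8 4; 4 22]
S = H·P̄·Hᵀ + R = [81]
K = P̄·Hᵀ·S⁻¹ = [0; 40/81]
x' − x̄ = [0, -160/27] = K·y
y = (KᵀK)⁻¹·Kᵀ·(x' − x̄) = [-12]
z = y + H·x̄ = [-12] + [10] = [-2]

z = [-2]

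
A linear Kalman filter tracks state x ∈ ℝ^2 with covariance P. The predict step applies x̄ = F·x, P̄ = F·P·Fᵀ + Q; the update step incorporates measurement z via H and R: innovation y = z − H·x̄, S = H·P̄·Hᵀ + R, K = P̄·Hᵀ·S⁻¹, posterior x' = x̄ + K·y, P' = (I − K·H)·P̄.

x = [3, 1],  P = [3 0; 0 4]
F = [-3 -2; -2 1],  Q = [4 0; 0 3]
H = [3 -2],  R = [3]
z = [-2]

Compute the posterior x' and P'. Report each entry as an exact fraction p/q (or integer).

x' = [-1661/382, -1039/191]
P' = [3313/382 2394/191; 2394/191 3597/191]

x̄ = F·x = [-11, -5]
P̄ = F·P·Fᵀ + Q = [47 10; 10 19]
y = z − H·x̄ = [21]
S = H·P̄·Hᵀ + R = [382]
K = P̄·Hᵀ·S⁻¹ = [121/382; -4/191]
x' = x̄ + K·y = [-1661/382, -1039/191]
P' = (I − K·H)·P̄ = [3313/382 2394/191; 2394/191 3597/191]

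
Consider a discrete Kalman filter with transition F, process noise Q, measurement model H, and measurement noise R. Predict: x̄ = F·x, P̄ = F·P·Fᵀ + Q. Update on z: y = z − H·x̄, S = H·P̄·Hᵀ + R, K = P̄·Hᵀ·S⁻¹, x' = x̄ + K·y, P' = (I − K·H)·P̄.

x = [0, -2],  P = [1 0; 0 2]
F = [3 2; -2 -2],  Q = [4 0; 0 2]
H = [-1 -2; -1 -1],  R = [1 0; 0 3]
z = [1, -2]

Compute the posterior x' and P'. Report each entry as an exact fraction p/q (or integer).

x̄ = F·x = [-4, 4]
P̄ = F·P·Fᵀ + Q = [21 -14; -14 14]
y = z − H·x̄ = [5, -2]
S = H·P̄·Hᵀ + R = [22 7; 7 10]
K = P̄·Hᵀ·S⁻¹ = [119/171 -203/171; -140/171 98/171]
x' = x̄ + K·y = [317/171, -212/171]
P' = (I − K·H)·P̄ = [1337/171 -728/171; -728/171 434/171]

x' = [317/171, -212/171]
P' = [1337/171 -728/171; -728/171 434/171]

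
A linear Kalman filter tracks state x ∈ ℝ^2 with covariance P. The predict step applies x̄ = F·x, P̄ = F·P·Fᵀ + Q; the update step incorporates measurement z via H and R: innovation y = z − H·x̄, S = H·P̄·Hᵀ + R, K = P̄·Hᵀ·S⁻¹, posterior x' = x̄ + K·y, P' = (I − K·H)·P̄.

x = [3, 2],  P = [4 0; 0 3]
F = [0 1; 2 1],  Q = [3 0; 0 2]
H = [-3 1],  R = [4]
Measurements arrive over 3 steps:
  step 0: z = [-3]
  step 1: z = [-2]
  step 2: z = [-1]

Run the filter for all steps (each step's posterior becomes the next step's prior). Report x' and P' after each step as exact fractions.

step 0: x̄ = F·x = [2, 8]
step 0: P̄ = F·P·Fᵀ + Q = [6 3; 3 21]
step 0: y = z − H·x̄ = [-5]
step 0: S = H·P̄·Hᵀ + R = [61]
step 0: K = P̄·Hᵀ·S⁻¹ = [-15/61; 12/61]
step 0: x' = x̄ + K·y = [197/61, 428/61]
step 0: P' = (I − K·H)·P̄ = [141/61 363/61; 363/61 1137/61]
step 1: x̄ = F·x = [428/61, 822/61]
step 1: P̄ = F·P·Fᵀ + Q = [1320/61 1863/61; 1863/61 3275/61]
step 1: y = z − H·x̄ = [340/61]
step 1: S = H·P̄·Hᵀ + R = [4221/61]
step 1: K = P̄·Hᵀ·S⁻¹ = [-233/469; -2314/4221]
step 1: x' = x̄ + K·y = [1992/469, 43982/4221]
step 1: P' = (I − K·H)·P̄ = [2139/469 5485/469; 5485/469 138839/4221]
step 2: x̄ = F·x = [43982/4221, 79838/4221]
step 2: P̄ = F·P·Fᵀ + Q = [151502/4221 237569/4221; 237569/4221 421745/4221]
step 2: y = z − H·x̄ = [6841/603]
step 2: S = H·P̄·Hᵀ + R = [53819/603]
step 2: K = P̄·Hᵀ·S⁻¹ = [-30991/53819; -41566/53819]
step 2: x' = x̄ + K·y = [1464347/376733, 3824760/376733]
step 2: P' = (I − K·H)·P̄ = [2372457/376733 6249623/376733; 6249623/376733 17585021/376733]

step 0: x' = [197/61, 428/61], P' = [141/61 363/61; 363/61 1137/61]
step 1: x' = [1992/469, 43982/4221], P' = [2139/469 5485/469; 5485/469 138839/4221]
step 2: x' = [1464347/376733, 3824760/376733], P' = [2372457/376733 6249623/376733; 6249623/376733 17585021/376733]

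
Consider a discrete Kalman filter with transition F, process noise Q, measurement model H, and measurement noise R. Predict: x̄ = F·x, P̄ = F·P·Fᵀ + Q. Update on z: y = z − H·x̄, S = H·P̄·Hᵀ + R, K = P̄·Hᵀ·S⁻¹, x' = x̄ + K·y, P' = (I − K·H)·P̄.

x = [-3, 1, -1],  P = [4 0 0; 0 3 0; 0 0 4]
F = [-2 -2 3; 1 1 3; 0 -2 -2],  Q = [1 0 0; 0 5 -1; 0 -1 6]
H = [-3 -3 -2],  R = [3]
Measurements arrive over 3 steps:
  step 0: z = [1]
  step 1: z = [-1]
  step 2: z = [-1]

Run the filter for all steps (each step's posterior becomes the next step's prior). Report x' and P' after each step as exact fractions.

step 0: x̄ = F·x = [1, -5, 0]
step 0: P̄ = F·P·Fᵀ + Q = [65 22 -12; 22 48 -31; -12 -31 34]
step 0: y = z − H·x̄ = [-11]
step 0: S = H·P̄·Hᵀ + R = [1036]
step 0: K = P̄·Hᵀ·S⁻¹ = [-237/1036; -1/7; 61/1036]
step 0: x' = x̄ + K·y = [3643/1036, -24/7, -671/1036]
step 0: P' = (I − K·H)·P̄ = [11171/1036 -83/7 2025/1036; -83/7 188/7 -156/7; 2025/1036 -156/7 31503/1036]
step 1: x̄ = F·x = [-2195/1036, -961/518, 4223/518]
step 1: P̄ = F·P·Fᵀ + Q = [595027/1036 158931/518 -36291/518; 158931/518 44189/259 -10120/259; -36291/518 -10120/259 14705/259]
step 1: y = z − H·x̄ = [3505/1036]
step 1: S = H·P̄·Hᵀ + R = [11549207/1036]
step 1: K = P̄·Hᵀ·S⁻¹ = [-2593503/11549207; -1402894/11549207; 221546/11549207]
step 1: x' = x̄ + K·y = [-33243955/11549207, -26172509/11549207, 94904557/11549207]
step 1: P' = (I − K·H)·P̄ = [140764655/11549207 31509882/11549207 -254521551/11549207; 31509882/11549207 70733646/11549207 -151260951/11549207; -254521551/11549207 -151260951/11549207 608341434/11549207]
step 2: x̄ = F·x = [403546599/11549207, 225297207/11549207, -137464096/11549207]
step 2: P̄ = F·P·Fᵀ + Q = [11454084397/11549207 6143384282/11549207 -3956638794/11549207; 6143384282/11549207 3372641994/11549207 -2146954157/11549207; -3956638794/11549207 -2146954157/11549207 1575507954/11549207]
step 2: y = z − H·x̄ = [1600054019/11549207]
step 2: S = H·P̄·Hᵀ + R = [177115018620/11549207]
step 2: K = P̄·Hᵀ·S⁻¹ = [-14959709483/59038339540; -12127085257/88557509310; 1010650863/11807667908]
step 2: x' = x̄ + K·y = [-9664918931/59038339540, 47429057441/88557509310, -522496453/11807667908]
step 2: P' = (I − K·H)·P̄ = [420063498959/59038339540 -6066973913/29519169770 -117890952495/11807667908; -6066973913/29519169770 196566791203/44278754655 -36280557541/5903833954; -117890952495/11807667908 -36280557541/5903833954 284162125071/11807667908]

step 0: x' = [3643/1036, -24/7, -671/1036], P' = [11171/1036 -83/7 2025/1036; -83/7 188/7 -156/7; 2025/1036 -156/7 31503/1036]
step 1: x' = [-33243955/11549207, -26172509/11549207, 94904557/11549207], P' = [140764655/11549207 31509882/11549207 -254521551/11549207; 31509882/11549207 70733646/11549207 -151260951/11549207; -254521551/11549207 -151260951/11549207 608341434/11549207]
step 2: x' = [-9664918931/59038339540, 47429057441/88557509310, -522496453/11807667908], P' = [420063498959/59038339540 -6066973913/29519169770 -117890952495/11807667908; -6066973913/29519169770 196566791203/44278754655 -36280557541/5903833954; -117890952495/11807667908 -36280557541/5903833954 284162125071/11807667908]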